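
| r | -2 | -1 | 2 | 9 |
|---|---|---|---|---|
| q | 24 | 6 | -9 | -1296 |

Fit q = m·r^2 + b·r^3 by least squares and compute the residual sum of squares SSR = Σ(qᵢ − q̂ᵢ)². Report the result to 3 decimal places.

Sums needed: Σr^2·r^2 = 6594, Σr^2·r^3 = 59048, Σr^3·r^3 = 531570.
Right-hand side: Σr^2·q = -104910, Σr^3·q = -945054.
Eliminating b: 531570·(row 1) − 59048·(row 2) gives 18506276·m = 531570·(-104910) − 59048·(-945054) = 36539892, so m = 9134973/4626569.
Then b = ((-945054) − 59048·(9134973/4626569))/531570 = -9240099/4626569.
Residuals: 576972/4626569, 9384342/4626569, -4258221/4626569, 65934/4626569; SSR = 23026905/4626569.

SSR = 4.977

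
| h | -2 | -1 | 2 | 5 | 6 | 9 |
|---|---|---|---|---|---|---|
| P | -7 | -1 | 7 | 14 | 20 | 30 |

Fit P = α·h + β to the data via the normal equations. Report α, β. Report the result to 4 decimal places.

α = 3.1872, β = 0.4073

AᵀA·[α, β]ᵀ = AᵀP reads: 151·α + 19·β = 489;  19·α + 6·β = 63.
Δ = 151·6 − 19² = 545.
α = (489·6 − 19·63)/545 = 1737/545; β = (151·63 − 19·489)/545 = 222/545.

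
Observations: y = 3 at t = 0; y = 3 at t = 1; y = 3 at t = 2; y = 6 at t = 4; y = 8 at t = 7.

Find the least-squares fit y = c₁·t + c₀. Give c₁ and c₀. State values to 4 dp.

Forming AᵀA = [[70, 14]; [14, 5]] and Aᵀy = [89, 23]ᵀ gives AᵀA·[c₁, c₀]ᵀ = Aᵀy.
Δ = 70·5 − 14² = 154.
c₁ = (89·5 − 14·23)/154 = 123/154; c₀ = (70·23 − 14·89)/154 = 26/11.

c₁ = 0.7987, c₀ = 2.3636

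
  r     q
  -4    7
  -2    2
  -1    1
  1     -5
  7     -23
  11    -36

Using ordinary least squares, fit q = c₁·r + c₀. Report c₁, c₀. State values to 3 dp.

With design matrix A, AᵀA = [[192, 12]; [12, 6]] and Aᵀq = [-595, -54]ᵀ.
Determinant 192·6 − 12² = 1008.
c₁ = ((-595)·6 − 12·(-54))/1008 = -487/168; c₀ = (192·(-54) − 12·(-595))/1008 = -269/84.

c₁ = -2.899, c₀ = -3.202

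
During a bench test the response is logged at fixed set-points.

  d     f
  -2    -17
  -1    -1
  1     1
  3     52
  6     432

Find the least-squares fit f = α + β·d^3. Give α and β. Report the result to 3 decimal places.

From the data, Σ1 = 5, Σd^3 = 235, Σd^3·d^3 = 47451.
And Σf = 467, Σd^3·f = 94854.
Determinant 5·47451 − 235² = 182030.
α = (467·47451 − 235·94854)/182030 = -131073/182030; β = (5·94854 − 235·467)/182030 = 72905/36406.

α = -0.720, β = 2.003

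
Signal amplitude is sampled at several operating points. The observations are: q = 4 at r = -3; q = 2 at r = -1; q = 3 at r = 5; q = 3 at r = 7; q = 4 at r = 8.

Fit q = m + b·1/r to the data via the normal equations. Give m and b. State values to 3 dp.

Entries of XᵀX: Σ1 = 5, Σ1/r = -727/840, Σ1/r·1/r = 837649/705600.
Right-hand side: Σq = 16, Σ1/r·q = -379/210.
Normal equations: [[5, -727/840]; [-727/840, 837649/705600]]·[m, b]ᵀ = [16, -379/210]ᵀ.
det = 5·(837649/705600) − (-727/840)² = 914929/176400.
m = (16·(837649/705600) − (-727/840)·(-379/210))/(914929/176400) = 3075063/914929; b = (5·(-379/210) − (-727/840)·16)/(914929/176400) = 850920/914929.

m = 3.361, b = 0.930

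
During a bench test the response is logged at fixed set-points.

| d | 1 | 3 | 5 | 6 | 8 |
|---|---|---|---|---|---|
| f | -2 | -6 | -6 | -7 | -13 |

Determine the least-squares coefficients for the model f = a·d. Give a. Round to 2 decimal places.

a = -1.45

With design matrix A, AᵀA = [[135]] and Aᵀf = [-196]ᵀ.
Hence a = -196 / 135 ≈ -1.45185.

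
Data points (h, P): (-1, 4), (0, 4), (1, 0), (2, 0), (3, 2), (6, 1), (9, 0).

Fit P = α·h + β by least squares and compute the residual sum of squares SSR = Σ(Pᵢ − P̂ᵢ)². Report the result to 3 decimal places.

SSR = 12.382

Compute the Gram sums: Σh·h = 132, Σh = 20, Σ1 = 7.
Moment sums: Σh·P = 8, ΣP = 11.
Normal equations: [[132, 20]; [20, 7]]·[α, β]ᵀ = [8, 11]ᵀ.
Δ = 132·7 − 20² = 524.
α = (8·7 − 20·11)/524 = -41/131; β = (132·11 − 20·8)/524 = 323/131.
Residuals: 160/131, 201/131, -282/131, -241/131, 62/131, 54/131, 46/131; SSR = 1622/131.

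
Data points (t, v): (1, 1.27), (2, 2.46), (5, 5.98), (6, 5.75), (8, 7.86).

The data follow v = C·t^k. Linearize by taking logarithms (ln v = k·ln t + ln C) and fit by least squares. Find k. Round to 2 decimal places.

Let Y = ln v. Fitting Y = k·ln t + ln C by least squares:
Σln t = 6.1738, Σ(ln t)² = 10.6052, Σln v = 6.7386, Σln t·ln v = 10.9238.
Equations: 10.6052·k + 6.1738·ln C = 10.9238;  6.1738·k + 5·ln C = 6.7386.
Solving (det = 14.9105): k = 0.87297, ln C = 0.26981.

k = 0.87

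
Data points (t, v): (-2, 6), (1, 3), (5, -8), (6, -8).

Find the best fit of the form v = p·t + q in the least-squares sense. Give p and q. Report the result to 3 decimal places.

Setting ∂/∂p … = 0 gives: 66·p + 10·q = -97;  10·p + 4·q = -7.
(Σt·t = 66, Σt = 10, Σ1 = 4, Σt·v = -97, Σv = -7.)
Determinant 66·4 − 10² = 164.
p = ((-97)·4 − 10·(-7))/164 = -159/82; q = (66·(-7) − 10·(-97))/164 = 127/41.

p = -1.939, q = 3.098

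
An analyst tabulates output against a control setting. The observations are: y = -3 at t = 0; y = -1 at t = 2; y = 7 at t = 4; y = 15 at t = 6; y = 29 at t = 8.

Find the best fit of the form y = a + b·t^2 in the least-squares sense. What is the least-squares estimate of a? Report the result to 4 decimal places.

Forming XᵀX = [[5, 120]; [120, 5664]] and Xᵀy = [47, 2504]ᵀ gives XᵀX·[a, b]ᵀ = Xᵀy.
Eliminating b: 5664·(row 1) − 120·(row 2) gives 13920·a = 5664·47 − 120·2504 = -34272, so a = -357/145.
Then b = (2504 − 120·(-357/145))/5664 = 43/87.

a = -2.4621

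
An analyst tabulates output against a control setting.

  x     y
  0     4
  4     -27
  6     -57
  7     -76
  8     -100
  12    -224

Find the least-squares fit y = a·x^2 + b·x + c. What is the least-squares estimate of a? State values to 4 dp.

Sums needed: Σx^2·x^2 = 28785, Σx^2·x = 2863, Σx^2 = 309, Σx·x = 309, Σx = 37, Σ1 = 6.
For Aᵀy: Σx^2·y = -44864, Σx·y = -4470, Σy = -480.
Solving the 3×3 system (Gaussian elimination) gives a = -109489/74184, b = -29617/24728, c = 11449/3372.

a = -1.4759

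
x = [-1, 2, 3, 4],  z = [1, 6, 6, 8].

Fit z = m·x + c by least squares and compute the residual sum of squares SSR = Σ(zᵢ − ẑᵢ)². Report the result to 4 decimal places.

Sums needed: Σx·x = 30, Σx = 8, Σ1 = 4.
Right-hand side: Σx·z = 61, Σz = 21.
Normal equations: [[30, 8]; [8, 4]]·[m, c]ᵀ = [61, 21]ᵀ.
Δ = 30·4 − 8² = 56.
m = (61·4 − 8·21)/56 = 19/14; c = (30·21 − 8·61)/56 = 71/28.
Residuals: -5/28, 3/4, -17/28, 1/28; SSR = 27/28.

SSR = 0.9643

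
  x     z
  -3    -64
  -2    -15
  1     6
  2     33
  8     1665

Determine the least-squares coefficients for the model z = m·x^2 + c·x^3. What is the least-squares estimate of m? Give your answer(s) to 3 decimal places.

Sums needed: Σx^2·x^2 = 4210, Σx^2·x^3 = 32526, Σx^3·x^3 = 263002.
And Σx^2·z = 106062, Σx^3·z = 854598.
So AᵀA·[m, c]ᵀ = Aᵀz: [[4210, 32526]; [32526, 263002]]·[m, c]ᵀ = [106062, 854598]ᵀ.
Eliminating c: 263002·(row 1) − 32526·(row 2) gives 49297744·m = 263002·106062 − 32526·854598 = 97863576, so m = 12232947/6162218.
Then c = (854598 − 32526·(12232947/6162218))/263002 = 18510621/6162218.

m = 1.985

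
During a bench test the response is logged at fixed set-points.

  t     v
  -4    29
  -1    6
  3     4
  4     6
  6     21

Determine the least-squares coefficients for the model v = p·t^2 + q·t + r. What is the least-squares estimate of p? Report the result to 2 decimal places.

p = 0.96

Setting ∂/∂p … = 0 gives: 1890·p + 242·q + 78·r = 1358;  242·p + 78·q + 8·r = 40;  78·p + 8·q + 5·r = 66.
(Σt^2·t^2 = 1890, Σt^2·t = 242, Σt^2 = 78, Σt·t = 78, Σt = 8, Σ1 = 5, Σt^2·v = 1358, Σt·v = 40, Σv = 66.)
Row-reducing yields p = 36375/37696, q = -103313/37696, r = 47719/18848.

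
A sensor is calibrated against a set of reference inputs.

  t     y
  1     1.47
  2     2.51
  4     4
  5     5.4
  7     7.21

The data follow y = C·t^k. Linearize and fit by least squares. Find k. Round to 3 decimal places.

Linearized form: ln y = k·ln t + ln C. From the 5 transformed points,
Over the data: Σln t = 5.6348, Σ(ln t)² = 8.7791, Σln y = 6.3537, Σln t·ln y = 9.1179.
Normal system: [[8.7791, 5.6348]; [5.6348, 5]]·[k, ln C]ᵀ = [9.1179, 6.3537]ᵀ.
Solving (det = 12.1448): k = 0.80594, ln C = 0.36248.

k = 0.806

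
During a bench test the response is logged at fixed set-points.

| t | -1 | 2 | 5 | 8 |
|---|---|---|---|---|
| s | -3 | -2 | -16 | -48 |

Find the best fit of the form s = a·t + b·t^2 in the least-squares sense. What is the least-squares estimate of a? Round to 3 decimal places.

a = 1.302

The normal system AᵀA·[a, b]ᵀ = Aᵀs is [[94, 644]; [644, 4738]]·[a, b]ᵀ = [-465, -3483]ᵀ.
Eliminating b: 4738·(row 1) − 644·(row 2) gives 30636·a = 4738·(-465) − 644·(-3483) = 39882, so a = 289/222.
Then b = ((-3483) − 644·(289/222))/4738 = -4657/5106.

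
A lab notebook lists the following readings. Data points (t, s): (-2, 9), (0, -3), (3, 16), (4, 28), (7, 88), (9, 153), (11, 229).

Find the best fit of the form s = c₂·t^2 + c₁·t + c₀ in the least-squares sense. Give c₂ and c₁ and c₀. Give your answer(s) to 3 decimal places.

XᵀX·[c₂, c₁, c₀]ᵀ = Xᵀs reads: 23956·c₂ + 2486·c₁ + 280·c₀ = 45042;  2486·c₂ + 280·c₁ + 32·c₀ = 4654;  280·c₂ + 32·c₁ + 7·c₀ = 520.
(Σt^2·t^2 = 23956, Σt^2·t = 2486, Σt^2 = 280, Σt·t = 280, Σt = 32, Σ1 = 7, Σt^2·s = 45042, Σt·s = 4654, Σs = 520.)
Solving the 3×3 system (Gaussian elimination) gives c₂ = 32123/16283, c₁ = -112153/146547, c₀ = -165232/146547.

c₂ = 1.973, c₁ = -0.765, c₀ = -1.128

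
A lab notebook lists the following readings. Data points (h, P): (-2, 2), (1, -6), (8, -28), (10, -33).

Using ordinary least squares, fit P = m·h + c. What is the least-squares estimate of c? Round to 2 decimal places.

c = -3.61

XᵀX·[m, c]ᵀ = XᵀP reads: 169·m + 17·c = -564;  17·m + 4·c = -65.
det = 169·4 − 17² = 387.
m = ((-564)·4 − 17·(-65))/387 = -1151/387; c = (169·(-65) − 17·(-564))/387 = -1397/387.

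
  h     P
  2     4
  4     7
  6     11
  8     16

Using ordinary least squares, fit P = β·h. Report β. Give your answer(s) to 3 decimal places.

From the data, Σh·h = 120.
For AᵀP: Σh·P = 230.
Hence β = 230 / 120 ≈ 1.91667.

β = 1.917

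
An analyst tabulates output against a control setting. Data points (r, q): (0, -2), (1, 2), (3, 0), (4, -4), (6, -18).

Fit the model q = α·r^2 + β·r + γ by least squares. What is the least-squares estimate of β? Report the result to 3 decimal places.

Entries of XᵀX: Σr^2·r^2 = 1634, Σr^2·r = 308, Σr^2 = 62, Σr·r = 62, Σr = 14, Σ1 = 5.
And Σr^2·q = -710, Σr·q = -122, Σq = -22.
XᵀX·[α, β, γ]ᵀ = Xᵀq becomes [[1634, 308, 62]; [308, 62, 14]; [62, 14, 5]]·[α, β, γ]ᵀ = [-710, -122, -22]ᵀ.
Row-reducing yields α = -257/231, β = 43/11, γ = -358/231.

β = 3.909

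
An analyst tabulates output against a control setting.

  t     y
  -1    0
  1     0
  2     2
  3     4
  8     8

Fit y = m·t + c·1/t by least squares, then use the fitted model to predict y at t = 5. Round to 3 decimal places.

The normal system MᵀM·[m, c]ᵀ = Mᵀy is [[79, 5]; [5, 1369/576]]·[m, c]ᵀ = [80, 10/3]ᵀ.
Eliminating c: (1369/576)·(row 1) − 5·(row 2) gives (93751/576)·m = (1369/576)·80 − 5·(10/3) = 6245/36, so m = 99920/93751.
Then c = ((10/3) − 5·(99920/93751))/(1369/576) = -78720/93751.
At t = 5: ŷ = (99920/93751)·(5) + (-78720/93751)·(1/5) = 483856/93751.

ŷ = 5.161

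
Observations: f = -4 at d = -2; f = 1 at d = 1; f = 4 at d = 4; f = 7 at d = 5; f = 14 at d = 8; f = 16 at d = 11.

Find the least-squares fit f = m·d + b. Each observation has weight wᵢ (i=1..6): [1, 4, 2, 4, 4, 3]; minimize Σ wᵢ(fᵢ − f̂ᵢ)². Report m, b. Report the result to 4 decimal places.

Normal-equation sums: Σwᵢ·d·d = 759, Σwᵢ·d = 95, Σwᵢ·1 = 18.
Moment sums: Σwᵢ·d·f = 1160, Σwᵢ·f = 140.
Normal equations: [[759, 95]; [95, 18]]·[m, b]ᵀ = [1160, 140]ᵀ.
det = 759·18 − 95² = 4637.
m = (1160·18 − 95·140)/4637 = 7580/4637; b = (759·140 − 95·1160)/4637 = -3940/4637.

m = 1.6347, b = -0.8497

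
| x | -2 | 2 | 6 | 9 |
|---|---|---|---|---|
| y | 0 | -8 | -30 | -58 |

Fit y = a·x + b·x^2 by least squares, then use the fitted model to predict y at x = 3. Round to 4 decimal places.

ŷ = -10.2171

Compute the Gram sums: Σx·x = 125, Σx·x^2 = 945, Σx^2·x^2 = 7889.
Right-hand side: Σx·y = -718, Σx^2·y = -5810.
Normal equations: [[125, 945]; [945, 7889]]·[a, b]ᵀ = [-718, -5810]ᵀ.
Eliminating b: 7889·(row 1) − 945·(row 2) gives 93100·a = 7889·(-718) − 945·(-5810) = -173852, so a = -887/475.
Then b = ((-5810) − 945·(-887/475))/7889 = -341/665.
At x = 3: ŷ = (-887/475)·(3) + (-341/665)·(9) = -1788/175.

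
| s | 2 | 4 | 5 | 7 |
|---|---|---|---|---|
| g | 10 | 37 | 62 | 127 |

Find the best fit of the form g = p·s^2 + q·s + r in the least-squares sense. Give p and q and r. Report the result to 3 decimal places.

p = 3.167, q = -5.038, r = 7.256

With design matrix M, MᵀM = [[3298, 540, 94]; [540, 94, 18]; [94, 18, 4]] and Mᵀg = [8405, 1367, 236]ᵀ.
Solving the 3×3 system (Gaussian elimination) gives p = 19/6, q = -131/26, r = 283/39.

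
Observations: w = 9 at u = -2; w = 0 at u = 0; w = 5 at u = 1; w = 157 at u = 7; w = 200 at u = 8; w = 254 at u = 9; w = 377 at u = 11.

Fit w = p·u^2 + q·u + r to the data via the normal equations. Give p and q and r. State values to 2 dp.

p = 2.99, q = 1.32, r = 0.04

The normal equations are: 27716·p + 2908·q + 320·r = 86725;  2908·p + 320·q + 34·r = 9119;  320·p + 34·q + 7·r = 1002.
(Σu^2·u^2 = 27716, Σu^2·u = 2908, Σu^2 = 320, Σu·u = 320, Σu = 34, Σ1 = 7, Σu^2·w = 86725, Σu·w = 9119, Σw = 1002.)
Inverting the 3×3 Gram matrix, [p, q, r]ᵀ = [42325/14156, 9355/7078, 149/3539]ᵀ.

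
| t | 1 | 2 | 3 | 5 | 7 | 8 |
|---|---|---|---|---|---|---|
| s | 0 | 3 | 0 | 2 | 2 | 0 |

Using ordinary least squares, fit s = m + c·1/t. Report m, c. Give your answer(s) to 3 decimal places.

Compute the Gram sums: Σ1 = 6, Σ1/t = 1933/840, Σ1/t·1/t = 1014049/705600.
And Σs = 7, Σ1/t·s = 153/70.
Determinant 6·(1014049/705600) − (1933/840)² = 469561/141120.
m = (7·(1014049/705600) − (1933/840)·(153/70))/(469561/141120) = 709871/469561; c = (6·(153/70) − (1933/840)·7)/(469561/141120) = -422520/469561.

m = 1.512, c = -0.900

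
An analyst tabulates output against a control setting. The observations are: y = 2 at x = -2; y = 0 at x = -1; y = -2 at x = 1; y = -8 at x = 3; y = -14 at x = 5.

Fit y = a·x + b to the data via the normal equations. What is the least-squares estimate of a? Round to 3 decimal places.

a = -2.244

Sums needed: Σx·x = 40, Σx = 6, Σ1 = 5.
For Aᵀy: Σx·y = -100, Σy = -22.
Normal equations: [[40, 6]; [6, 5]]·[a, b]ᵀ = [-100, -22]ᵀ.
Δ = 40·5 − 6² = 164.
a = ((-100)·5 − 6·(-22))/164 = -92/41; b = (40·(-22) − 6·(-100))/164 = -70/41.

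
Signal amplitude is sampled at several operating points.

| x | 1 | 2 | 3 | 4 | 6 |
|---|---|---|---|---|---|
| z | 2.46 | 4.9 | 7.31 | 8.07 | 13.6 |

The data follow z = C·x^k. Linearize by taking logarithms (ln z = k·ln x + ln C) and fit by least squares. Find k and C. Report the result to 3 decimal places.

k = 0.924, C = 2.502

Taking logs, ln z = k·ln x + ln C, so regress ln z on ln x.
XᵀX = [[6.8196, 4.9698]; [4.9698, 5]], rhs = [10.8584, 9.1769]ᵀ  (here Σln x = 4.9698, Σ(ln x)² = 6.8196, Σln z = 9.1769, Σln x·ln z = 10.8584).
Solving (det = 9.3990): k = 0.92400, ln C = 0.91696, so C = exp(0.91696) = 2.50166.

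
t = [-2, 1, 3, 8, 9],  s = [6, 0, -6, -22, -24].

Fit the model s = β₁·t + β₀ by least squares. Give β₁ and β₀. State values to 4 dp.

β₁ = -2.8479, β₀ = 1.6221

Setting ∂/∂β₁ … = 0 gives: 159·β₁ + 19·β₀ = -422;  19·β₁ + 5·β₀ = -46.
det = 159·5 − 19² = 434.
β₁ = ((-422)·5 − 19·(-46))/434 = -618/217; β₀ = (159·(-46) − 19·(-422))/434 = 352/217.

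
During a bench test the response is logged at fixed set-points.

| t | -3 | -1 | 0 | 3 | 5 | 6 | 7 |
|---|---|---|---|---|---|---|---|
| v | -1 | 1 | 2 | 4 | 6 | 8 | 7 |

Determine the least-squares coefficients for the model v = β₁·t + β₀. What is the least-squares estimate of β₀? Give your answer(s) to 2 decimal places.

β₀ = 1.77

Compute the Gram sums: Σt·t = 129, Σt = 17, Σ1 = 7.
For Aᵀv: Σt·v = 141, Σv = 27.
Normal equations: [[129, 17]; [17, 7]]·[β₁, β₀]ᵀ = [141, 27]ᵀ.
Eliminating β₀: 7·(row 1) − 17·(row 2) gives 614·β₁ = 7·141 − 17·27 = 528, so β₁ = 264/307.
Then β₀ = (27 − 17·(264/307))/7 = 543/307.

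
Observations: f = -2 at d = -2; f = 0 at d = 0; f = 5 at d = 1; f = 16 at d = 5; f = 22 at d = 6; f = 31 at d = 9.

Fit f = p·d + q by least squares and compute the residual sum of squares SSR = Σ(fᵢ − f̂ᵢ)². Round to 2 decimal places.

AᵀA·[p, q]ᵀ = Aᵀf reads: 147·p + 19·q = 500;  19·p + 6·q = 72.
det = 147·6 − 19² = 521.
p = (500·6 − 19·72)/521 = 1632/521; q = (147·72 − 19·500)/521 = 1084/521.
Residuals: 1138/521, -1084/521, -111/521, -908/521, 586/521, 379/521; SSR = 7282/521.

SSR = 13.98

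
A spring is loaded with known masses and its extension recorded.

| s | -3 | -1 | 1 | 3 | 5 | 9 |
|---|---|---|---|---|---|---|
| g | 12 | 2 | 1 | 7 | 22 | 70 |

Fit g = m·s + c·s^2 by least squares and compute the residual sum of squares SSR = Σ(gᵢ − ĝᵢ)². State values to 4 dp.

From the data, Σs·s = 126, Σs·s^2 = 854, Σs^2·s^2 = 7350.
Right-hand side: Σs·g = 724, Σs^2·g = 6394.
Normal equations: [[126, 854]; [854, 7350]]·[m, c]ᵀ = [724, 6394]ᵀ.
Eliminating c: 7350·(row 1) − 854·(row 2) gives 196784·m = 7350·724 − 854·6394 = -139076, so m = -4967/7028.
Then c = (6394 − 854·(-4967/7028))/7350 = 6691/7028.
Residuals: 2304/1757, 1199/3514, 1326/1757, 277/502, 3044/1757, -1327/1757; SSR = 22075/3514.

SSR = 6.2820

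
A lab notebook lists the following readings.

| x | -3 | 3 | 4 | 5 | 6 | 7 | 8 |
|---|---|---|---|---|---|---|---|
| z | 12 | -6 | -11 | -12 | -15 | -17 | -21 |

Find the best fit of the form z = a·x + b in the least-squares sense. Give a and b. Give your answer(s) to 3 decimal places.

Forming MᵀM = [[208, 30]; [30, 7]] and Mᵀz = [-535, -70]ᵀ gives MᵀM·[a, b]ᵀ = Mᵀz.
Determinant 208·7 − 30² = 556.
a = ((-535)·7 − 30·(-70))/556 = -1645/556; b = (208·(-70) − 30·(-535))/556 = 745/278.

a = -2.959, b = 2.680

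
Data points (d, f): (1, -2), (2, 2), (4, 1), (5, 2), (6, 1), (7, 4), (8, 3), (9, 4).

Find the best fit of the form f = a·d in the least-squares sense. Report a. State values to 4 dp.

Forming MᵀM = [[276]] and Mᵀf = [110]ᵀ gives MᵀM·[a]ᵀ = Mᵀf.
a = 110/276 = 0.398551.

a = 0.3986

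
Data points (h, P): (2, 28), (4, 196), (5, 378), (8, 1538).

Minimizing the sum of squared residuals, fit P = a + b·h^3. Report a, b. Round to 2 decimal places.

a = 3.95, b = 3.00

Sums needed: Σ1 = 4, Σh^3 = 709, Σh^3·h^3 = 281929.
And ΣP = 2140, Σh^3·P = 847474.
So MᵀM·[a, b]ᵀ = MᵀP: [[4, 709]; [709, 281929]]·[a, b]ᵀ = [2140, 847474]ᵀ.
Δ = 4·281929 − 709² = 625035.
a = (2140·281929 − 709·847474)/625035 = 822998/208345; b = (4·847474 − 709·2140)/625035 = 624212/208345.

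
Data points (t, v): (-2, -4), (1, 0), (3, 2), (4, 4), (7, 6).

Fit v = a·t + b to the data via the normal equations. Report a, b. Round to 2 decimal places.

a = 1.13, b = -1.35

From the data, Σt·t = 79, Σt = 13, Σ1 = 5.
For Xᵀv: Σt·v = 72, Σv = 8.
XᵀX·[a, b]ᵀ = Xᵀv becomes [[79, 13]; [13, 5]]·[a, b]ᵀ = [72, 8]ᵀ.
det = 79·5 − 13² = 226.
a = (72·5 − 13·8)/226 = 128/113; b = (79·8 − 13·72)/226 = -152/113.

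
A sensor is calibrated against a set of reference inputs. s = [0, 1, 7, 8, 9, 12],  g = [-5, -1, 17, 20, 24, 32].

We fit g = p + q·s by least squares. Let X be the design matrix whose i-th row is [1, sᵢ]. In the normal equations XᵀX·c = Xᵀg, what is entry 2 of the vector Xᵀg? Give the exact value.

878

Entry 2 ↔ basis s, so (Xᵀg)_{2} = Σᵢ (s)·gᵢ = (0)·(-5) + (1)·(-1) + (7)·(17) + (8)·(20) + (9)·(24) + (12)·(32) = 878.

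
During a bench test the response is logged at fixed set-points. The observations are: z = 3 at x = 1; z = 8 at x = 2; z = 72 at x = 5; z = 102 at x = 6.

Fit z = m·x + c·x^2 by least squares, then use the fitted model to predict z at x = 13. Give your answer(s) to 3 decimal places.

ẑ = 502.558

MᵀM·[m, c]ᵀ = Mᵀz reads: 66·m + 350·c = 991;  350·m + 1938·c = 5507.
Determinant 66·1938 − 350² = 5408.
m = (991·1938 − 350·5507)/5408 = -1723/1352; c = (66·5507 − 350·991)/5408 = 4153/1352.
At x = 13: ẑ = (-1723/1352)·(13) + (4153/1352)·(169) = 26133/52.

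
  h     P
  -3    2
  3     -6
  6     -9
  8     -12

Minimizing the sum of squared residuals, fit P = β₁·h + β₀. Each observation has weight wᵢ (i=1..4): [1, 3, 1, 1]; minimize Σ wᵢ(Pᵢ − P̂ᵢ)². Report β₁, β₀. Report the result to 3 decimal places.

β₁ = -1.250, β₀ = -2.000

Forming AᵀWA = [[136, 20]; [20, 6]] and AᵀWP = [-210, -37]ᵀ gives AᵀWA·[β₁, β₀]ᵀ = AᵀWP.
det = 136·6 − 20² = 416.
β₁ = ((-210)·6 − 20·(-37))/416 = -5/4; β₀ = (136·(-37) − 20·(-210))/416 = -2.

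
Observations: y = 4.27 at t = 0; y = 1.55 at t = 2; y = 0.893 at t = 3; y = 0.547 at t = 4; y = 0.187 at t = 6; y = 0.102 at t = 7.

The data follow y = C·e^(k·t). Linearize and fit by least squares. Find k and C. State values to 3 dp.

With ln yᵢ as the transformed response and tᵢ as the regressor:
AᵀA = [[114.0000, 22.0000]; [22.0000, 6]], rhs = [-27.9156, -2.7860]ᵀ  (here Σt = 22.0000, Σ(t)² = 114.0000, Σln y = -2.7860, Σt·ln y = -27.9156).
Solving (det = 200.0000): k = -0.53100, ln C = 1.48267, so C = exp(1.48267) = 4.40471.

k = -0.531, C = 4.405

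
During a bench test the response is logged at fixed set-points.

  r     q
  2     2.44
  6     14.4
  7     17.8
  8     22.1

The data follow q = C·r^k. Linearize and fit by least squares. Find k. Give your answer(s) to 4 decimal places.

k = 1.5924

Let Y = ln q. Fitting Y = k·ln r + ln C by least squares:
AᵀA = [[11.8015, 6.5103]; [6.5103, 4]], rhs = [17.4371, 9.5340]ᵀ  (here Σln r = 6.5103, Σ(ln r)² = 11.8015, Σln q = 9.5340, Σln r·ln q = 17.4371).
Δ = 11.8015·4 − (6.5103)² = 4.8225; k = (17.4371·4 − 6.5103·9.5340)/4.8225 = 1.59240, ln C = (11.8015·9.5340 − 6.5103·17.4371)/4.8225 = -0.20823.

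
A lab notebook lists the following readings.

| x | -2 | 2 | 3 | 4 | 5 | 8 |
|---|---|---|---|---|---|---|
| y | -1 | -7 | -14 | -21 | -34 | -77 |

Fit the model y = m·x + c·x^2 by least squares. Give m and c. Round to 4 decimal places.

m = -1.5071, c = -1.0167

The normal system MᵀM·[m, c]ᵀ = Mᵀy is [[122, 728]; [728, 5090]]·[m, c]ᵀ = [-924, -6272]ᵀ.
det = 122·5090 − 728² = 90996.
m = ((-924)·5090 − 728·(-6272))/90996 = -34286/22749; c = (122·(-6272) − 728·(-924))/90996 = -23128/22749.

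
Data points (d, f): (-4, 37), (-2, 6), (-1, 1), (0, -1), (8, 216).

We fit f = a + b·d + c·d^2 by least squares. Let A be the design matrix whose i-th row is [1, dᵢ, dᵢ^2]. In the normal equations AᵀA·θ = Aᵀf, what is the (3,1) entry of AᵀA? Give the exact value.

85

Row 3 ↔ basis d^2, column 1 ↔ basis 1, so (AᵀA)_{3,1} = Σᵢ d^2 = (16)·(1) + (4)·(1) + (1)·(1) + (0)·(1) + (64)·(1) = 85.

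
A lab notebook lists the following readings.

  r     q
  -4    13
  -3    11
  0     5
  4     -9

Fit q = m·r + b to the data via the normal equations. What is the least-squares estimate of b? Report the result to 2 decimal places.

The normal system AᵀA·[m, b]ᵀ = Aᵀq is [[41, -3]; [-3, 4]]·[m, b]ᵀ = [-121, 20]ᵀ.
Eliminating b: 4·(row 1) − (-3)·(row 2) gives 155·m = 4·(-121) − (-3)·20 = -424, so m = -424/155.
Then b = (20 − (-3)·(-424/155))/4 = 457/155.

b = 2.95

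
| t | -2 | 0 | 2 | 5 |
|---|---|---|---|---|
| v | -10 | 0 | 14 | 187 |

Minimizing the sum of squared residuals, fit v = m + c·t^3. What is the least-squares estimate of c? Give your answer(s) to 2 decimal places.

With design matrix M, MᵀM = [[4, 125]; [125, 15753]] and Mᵀv = [191, 23567]ᵀ.
Eliminating c: 15753·(row 1) − 125·(row 2) gives 47387·m = 15753·191 − 125·23567 = 62948, so m = 62948/47387.
Then c = (23567 − 125·(62948/47387))/15753 = 70393/47387.

c = 1.49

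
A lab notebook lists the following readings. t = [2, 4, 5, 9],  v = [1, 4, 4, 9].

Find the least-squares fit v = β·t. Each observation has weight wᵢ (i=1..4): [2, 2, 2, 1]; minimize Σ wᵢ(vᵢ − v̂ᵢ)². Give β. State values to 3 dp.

β = 0.918

The normal equations are: 171·β = 157.
β = 157/171 = 0.918129.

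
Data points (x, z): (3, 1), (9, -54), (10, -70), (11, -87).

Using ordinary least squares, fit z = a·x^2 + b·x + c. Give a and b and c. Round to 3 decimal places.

The normal equations are: 31283·a + 3087·b + 311·c = -21892;  3087·a + 311·b + 33·c = -2140;  311·a + 33·b + 4·c = -210.
(Σx^2·x^2 = 31283, Σx^2·x = 3087, Σx^2 = 311, Σx·x = 311, Σx = 33, Σ1 = 4, Σx^2·z = -21892, Σx·z = -2140, Σz = -210.)
Row-reducing yields a = -643/706, b = 1225/706, c = 1411/353.

a = -0.911, b = 1.735, c = 3.997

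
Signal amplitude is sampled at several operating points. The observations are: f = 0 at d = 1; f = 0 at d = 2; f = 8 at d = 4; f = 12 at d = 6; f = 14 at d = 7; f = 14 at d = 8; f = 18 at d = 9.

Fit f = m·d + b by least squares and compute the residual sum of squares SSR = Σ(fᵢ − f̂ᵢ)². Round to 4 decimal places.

With design matrix A, AᵀA = [[251, 37]; [37, 7]] and Aᵀf = [476, 66]ᵀ.
Determinant 251·7 − 37² = 388.
m = (476·7 − 37·66)/388 = 445/194; b = (251·66 − 37·476)/388 = -523/194.
Residuals: 39/97, -367/194, 295/194, 181/194, 62/97, -321/194, 5/97; SSR = 977/97.

SSR = 10.0722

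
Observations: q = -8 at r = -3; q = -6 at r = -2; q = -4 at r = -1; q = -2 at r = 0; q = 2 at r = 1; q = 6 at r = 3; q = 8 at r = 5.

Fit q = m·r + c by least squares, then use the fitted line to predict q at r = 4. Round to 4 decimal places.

The normal equations are: 49·m + 3·c = 100;  3·m + 7·c = -4.
(Σr·r = 49, Σr = 3, Σ1 = 7, Σr·q = 100, Σq = -4.)
Eliminating c: 7·(row 1) − 3·(row 2) gives 334·m = 7·100 − 3·(-4) = 712, so m = 356/167.
Then c = ((-4) − 3·(356/167))/7 = -248/167.
At r = 4: q̂ = (356/167)·(4) + (-248/167)·(1) = 1176/167.

q̂ = 7.0419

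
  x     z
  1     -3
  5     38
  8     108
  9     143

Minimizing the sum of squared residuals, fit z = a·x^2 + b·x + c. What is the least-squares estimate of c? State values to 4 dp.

Setting ∂/∂a … = 0 gives: 11283·a + 1367·b + 171·c = 19442;  1367·a + 171·b + 23·c = 2338;  171·a + 23·b + 4·c = 286.
Inverting the 3×3 Gram matrix, [a, b, c]ᵀ = [1347/668, -6923/3340, -2326/835]ᵀ.

c = -2.7856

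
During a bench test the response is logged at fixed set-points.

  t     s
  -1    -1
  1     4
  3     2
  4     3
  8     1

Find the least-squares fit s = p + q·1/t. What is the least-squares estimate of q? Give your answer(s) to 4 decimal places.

q = 2.5213

From the data, Σ1 = 5, Σ1/t = 17/24, Σ1/t·1/t = 1261/576.
Moment sums: Σs = 9, Σ1/t·s = 157/24.
Normal equations: [[5, 17/24]; [17/24, 1261/576]]·[p, q]ᵀ = [9, 157/24]ᵀ.
det = 5·(1261/576) − (17/24)² = 94/9.
p = (9·(1261/576) − (17/24)·(157/24))/(94/9) = 1085/752; q = (5·(157/24) − (17/24)·9)/(94/9) = 237/94.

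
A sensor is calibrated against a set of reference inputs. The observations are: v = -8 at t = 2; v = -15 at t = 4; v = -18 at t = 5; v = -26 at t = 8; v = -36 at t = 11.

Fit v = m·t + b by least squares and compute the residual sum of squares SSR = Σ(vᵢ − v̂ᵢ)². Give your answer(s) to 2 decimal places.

Forming MᵀM = [[230, 30]; [30, 5]] and Mᵀv = [-770, -103]ᵀ gives MᵀM·[m, b]ᵀ = Mᵀv.
Eliminating b: 5·(row 1) − 30·(row 2) gives 250·m = 5·(-770) − 30·(-103) = -760, so m = -76/25.
Then b = ((-103) − 30·(-76/25))/5 = -59/25.
Residuals: 11/25, -12/25, -11/25, 17/25, -1/5; SSR = 28/25.

SSR = 1.12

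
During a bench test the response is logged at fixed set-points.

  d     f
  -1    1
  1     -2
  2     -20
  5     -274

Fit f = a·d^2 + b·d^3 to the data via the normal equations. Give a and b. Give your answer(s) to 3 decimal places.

a = -0.917, b = -2.009

Sums needed: Σd^2·d^2 = 643, Σd^2·d^3 = 3157, Σd^3·d^3 = 15691.
Right-hand side: Σd^2·f = -6931, Σd^3·f = -34413.
Normal equations: [[643, 3157]; [3157, 15691]]·[a, b]ᵀ = [-6931, -34413]ᵀ.
Δ = 643·15691 − 3157² = 122664.
a = ((-6931)·15691 − 3157·(-34413))/122664 = -740/807; b = (643·(-34413) − 3157·(-6931))/122664 = -1621/807.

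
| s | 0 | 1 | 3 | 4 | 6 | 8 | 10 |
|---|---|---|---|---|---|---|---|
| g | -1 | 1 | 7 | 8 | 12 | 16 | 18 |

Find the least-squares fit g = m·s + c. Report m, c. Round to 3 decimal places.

m = 1.946, c = -0.183

Forming MᵀM = [[226, 32]; [32, 7]] and Mᵀg = [434, 61]ᵀ gives MᵀM·[m, c]ᵀ = Mᵀg.
Δ = 226·7 − 32² = 558.
m = (434·7 − 32·61)/558 = 181/93; c = (226·61 − 32·434)/558 = -17/93.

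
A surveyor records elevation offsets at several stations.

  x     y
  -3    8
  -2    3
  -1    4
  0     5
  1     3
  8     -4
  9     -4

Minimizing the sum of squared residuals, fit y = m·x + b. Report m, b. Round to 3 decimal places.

Entries of MᵀM: Σx·x = 160, Σx = 12, Σ1 = 7.
Right-hand side: Σx·y = -99, Σy = 15.
So MᵀM·[m, b]ᵀ = Mᵀy: [[160, 12]; [12, 7]]·[m, b]ᵀ = [-99, 15]ᵀ.
det = 160·7 − 12² = 976.
m = ((-99)·7 − 12·15)/976 = -873/976; b = (160·15 − 12·(-99))/976 = 897/244.

m = -0.894, b = 3.676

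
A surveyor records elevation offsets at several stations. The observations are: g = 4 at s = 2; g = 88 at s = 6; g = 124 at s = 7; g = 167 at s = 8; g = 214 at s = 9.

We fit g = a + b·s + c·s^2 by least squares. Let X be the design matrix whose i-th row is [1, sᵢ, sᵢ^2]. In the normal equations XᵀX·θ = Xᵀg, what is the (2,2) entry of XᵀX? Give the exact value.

Row 2 ↔ basis s, column 2 ↔ basis s, so (XᵀX)_{2,2} = Σᵢ (s)·(s) = (2)·(2) + (6)·(6) + (7)·(7) + (8)·(8) + (9)·(9) = 234.

234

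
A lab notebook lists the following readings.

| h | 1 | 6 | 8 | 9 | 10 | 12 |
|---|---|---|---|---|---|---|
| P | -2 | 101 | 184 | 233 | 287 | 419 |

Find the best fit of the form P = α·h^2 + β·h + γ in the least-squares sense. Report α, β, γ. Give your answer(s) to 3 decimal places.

Forming XᵀX = [[42690, 4186, 426]; [4186, 426, 46]; [426, 46, 6]] and XᵀP = [123319, 12071, 1222]ᵀ gives XᵀX·[α, β, γ]ᵀ = XᵀP.
Solving the 3×3 system (Gaussian elimination) gives α = 9735/3308, β = -1151/16540, γ = -39227/8270.

α = 2.943, β = -0.070, γ = -4.743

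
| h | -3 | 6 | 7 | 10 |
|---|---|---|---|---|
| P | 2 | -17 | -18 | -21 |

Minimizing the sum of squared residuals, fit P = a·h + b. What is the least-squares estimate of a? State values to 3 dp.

Forming AᵀA = [[194, 20]; [20, 4]] and AᵀP = [-444, -54]ᵀ gives AᵀA·[a, b]ᵀ = AᵀP.
Eliminating b: 4·(row 1) − 20·(row 2) gives 376·a = 4·(-444) − 20·(-54) = -696, so a = -87/47.
Then b = ((-54) − 20·(-87/47))/4 = -399/94.

a = -1.851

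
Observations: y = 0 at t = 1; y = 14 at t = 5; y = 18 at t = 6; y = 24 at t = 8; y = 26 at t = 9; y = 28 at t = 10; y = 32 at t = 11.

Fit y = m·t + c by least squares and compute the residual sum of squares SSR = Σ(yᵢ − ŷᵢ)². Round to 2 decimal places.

Forming AᵀA = [[428, 50]; [50, 7]] and Aᵀy = [1236, 142]ᵀ gives AᵀA·[m, c]ᵀ = Aᵀy.
Eliminating c: 7·(row 1) − 50·(row 2) gives 496·m = 7·1236 − 50·142 = 1552, so m = 97/31.
Then c = (142 − 50·(97/31))/7 = -64/31.
Residuals: -33/31, 13/31, 40/31, 32/31, -3/31, -38/31, -11/31; SSR = 176/31.

SSR = 5.68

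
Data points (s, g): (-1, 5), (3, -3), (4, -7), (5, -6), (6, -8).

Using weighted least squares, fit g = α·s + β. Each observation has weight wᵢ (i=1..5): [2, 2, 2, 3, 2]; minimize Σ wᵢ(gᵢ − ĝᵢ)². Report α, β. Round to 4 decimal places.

Normal-equation sums: Σwᵢ·s·s = 199, Σwᵢ·s = 39, Σwᵢ·1 = 11.
Moment sums: Σwᵢ·s·g = -270, Σwᵢ·g = -44.
AᵀWA·[α, β]ᵀ = AᵀWg becomes [[199, 39]; [39, 11]]·[α, β]ᵀ = [-270, -44]ᵀ.
Determinant 199·11 − 39² = 668.
α = ((-270)·11 − 39·(-44))/668 = -627/334; β = (199·(-44) − 39·(-270))/668 = 887/334.

α = -1.8772, β = 2.6557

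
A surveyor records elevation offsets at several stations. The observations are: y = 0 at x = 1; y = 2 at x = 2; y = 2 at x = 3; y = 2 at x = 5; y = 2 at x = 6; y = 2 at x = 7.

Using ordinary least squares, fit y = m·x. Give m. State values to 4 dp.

Entries of MᵀM: Σx·x = 124.
And Σx·y = 46.
Normal equations: [[124]]·[m]ᵀ = [46]ᵀ.
Hence m = 46 / 124 ≈ 0.370968.

m = 0.3710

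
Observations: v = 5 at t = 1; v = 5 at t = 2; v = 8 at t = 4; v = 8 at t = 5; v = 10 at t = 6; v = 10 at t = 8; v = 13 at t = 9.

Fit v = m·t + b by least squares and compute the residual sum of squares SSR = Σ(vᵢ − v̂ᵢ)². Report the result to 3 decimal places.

SSR = 3.541

Setting ∂/∂m … = 0 gives: 227·m + 35·b = 344;  35·m + 7·b = 59.
Determinant 227·7 − 35² = 364.
m = (344·7 − 35·59)/364 = 49/52; b = (227·59 − 35·344)/364 = 1353/364.
Residuals: 31/91, -219/364, 187/364, -3/7, 229/364, -457/364, 73/91; SSR = 1289/364.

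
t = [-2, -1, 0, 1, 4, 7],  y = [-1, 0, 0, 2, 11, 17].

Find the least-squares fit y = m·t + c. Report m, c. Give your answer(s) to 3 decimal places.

The normal system MᵀM·[m, c]ᵀ = Mᵀy is [[71, 9]; [9, 6]]·[m, c]ᵀ = [167, 29]ᵀ.
Eliminating c: 6·(row 1) − 9·(row 2) gives 345·m = 6·167 − 9·29 = 741, so m = 247/115.
Then c = (29 − 9·(247/115))/6 = 556/345.

m = 2.148, c = 1.612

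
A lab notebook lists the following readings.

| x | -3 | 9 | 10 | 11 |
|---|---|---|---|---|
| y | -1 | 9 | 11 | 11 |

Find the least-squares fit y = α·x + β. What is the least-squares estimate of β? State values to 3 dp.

Compute the Gram sums: Σx·x = 311, Σx = 27, Σ1 = 4.
And Σx·y = 315, Σy = 30.
So MᵀM·[α, β]ᵀ = Mᵀy: [[311, 27]; [27, 4]]·[α, β]ᵀ = [315, 30]ᵀ.
det = 311·4 − 27² = 515.
α = (315·4 − 27·30)/515 = 90/103; β = (311·30 − 27·315)/515 = 165/103.

β = 1.602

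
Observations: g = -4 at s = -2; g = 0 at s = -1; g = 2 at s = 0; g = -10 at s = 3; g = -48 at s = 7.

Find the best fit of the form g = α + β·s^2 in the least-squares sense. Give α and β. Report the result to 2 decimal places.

Normal-equation sums: Σ1 = 5, Σs^2 = 63, Σs^2·s^2 = 2499.
And Σg = -60, Σs^2·g = -2458.
Normal equations: [[5, 63]; [63, 2499]]·[α, β]ᵀ = [-60, -2458]ᵀ.
Eliminating β: 2499·(row 1) − 63·(row 2) gives 8526·α = 2499·(-60) − 63·(-2458) = 4914, so α = 117/203.
Then β = ((-2458) − 63·(117/203))/2499 = -4255/4263.

α = 0.58, β = -1.00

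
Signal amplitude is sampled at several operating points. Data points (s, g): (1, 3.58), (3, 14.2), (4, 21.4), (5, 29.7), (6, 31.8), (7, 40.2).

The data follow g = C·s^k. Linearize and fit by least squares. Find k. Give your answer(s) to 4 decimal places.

k = 1.2497

Taking logs, ln g = k·ln s + ln C, so regress ln g on ln s.
Σln s = 7.8320, Σ(ln s)² = 12.7160, Σln g = 17.5365, Σln s·ln g = 26.0060.
Equations: 12.7160·k + 7.8320·ln C = 26.0060;  7.8320·k + 6·ln C = 17.5365.
Slope k = (n·Σln s·ln g − Σln s·Σln g)/(n·Σ(ln s)² − (Σln s)²) = (6·26.0060 − 7.8320·17.5365)/14.9557 = 1.24968; ln C = (Σln g − k·Σln s)/n = 1.29150.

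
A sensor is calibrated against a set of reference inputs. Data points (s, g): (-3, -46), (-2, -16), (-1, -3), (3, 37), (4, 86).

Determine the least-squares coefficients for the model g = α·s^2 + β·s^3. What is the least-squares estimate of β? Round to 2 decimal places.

β = 1.51

Forming XᵀX = [[435, 991]; [991, 5619]] and Xᵀg = [1228, 7876]ᵀ gives XᵀX·[α, β]ᵀ = Xᵀg.
Eliminating β: 5619·(row 1) − 991·(row 2) gives 1462184·α = 5619·1228 − 991·7876 = -904984, so α = -113123/182773.
Then β = (7876 − 991·(-113123/182773))/5619 = 276139/182773.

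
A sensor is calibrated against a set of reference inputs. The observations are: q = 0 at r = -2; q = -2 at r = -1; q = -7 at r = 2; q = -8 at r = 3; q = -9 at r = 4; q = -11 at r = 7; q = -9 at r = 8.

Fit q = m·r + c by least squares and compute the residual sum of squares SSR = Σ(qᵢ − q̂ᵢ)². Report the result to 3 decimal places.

From the data, Σr·r = 147, Σr = 21, Σ1 = 7.
Moment sums: Σr·q = -221, Σq = -46.
Eliminating c: 7·(row 1) − 21·(row 2) gives 588·m = 7·(-221) − 21·(-46) = -581, so m = -83/84.
Then c = ((-46) − 21·(-83/84))/7 = -101/28.
Residuals: 137/84, 13/21, -17/12, -10/7, -121/84, -10/21, 211/84; SSR = 1319/84.

SSR = 15.702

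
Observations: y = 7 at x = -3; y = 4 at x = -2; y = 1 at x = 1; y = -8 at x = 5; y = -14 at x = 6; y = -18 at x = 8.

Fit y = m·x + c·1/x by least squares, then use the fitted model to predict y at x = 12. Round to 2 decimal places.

ŷ = -26.75

The normal system AᵀA·[m, c]ᵀ = Aᵀy is [[139, 6]; [6, 20801/14400]]·[m, c]ᵀ = [-296, -571/60]ᵀ.
det = 139·(20801/14400) − 6² = 2372939/14400.
m = ((-296)·(20801/14400) − 6·(-571/60))/(2372939/14400) = -5334856/2372939; c = (139·(-571/60) − 6·(-296))/(2372939/14400) = 6525840/2372939.
At x = 12: ŷ = (-5334856/2372939)·(12) + (6525840/2372939)·(1/12) = -63474452/2372939.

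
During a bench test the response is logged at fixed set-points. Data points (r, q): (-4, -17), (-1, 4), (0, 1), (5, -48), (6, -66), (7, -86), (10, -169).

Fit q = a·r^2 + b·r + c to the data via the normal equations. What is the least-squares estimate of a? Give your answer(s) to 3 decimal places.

a = -1.515

From the data, Σr^2·r^2 = 14579, Σr^2·r = 1619, Σr^2 = 227, Σr·r = 227, Σr = 23, Σ1 = 7.
Moment sums: Σr^2·q = -24958, Σr·q = -2864, Σq = -381.
Solving the 3×3 system (Gaussian elimination) gives a = -876365/578532, b = -1106029/578532, c = 94115/96422.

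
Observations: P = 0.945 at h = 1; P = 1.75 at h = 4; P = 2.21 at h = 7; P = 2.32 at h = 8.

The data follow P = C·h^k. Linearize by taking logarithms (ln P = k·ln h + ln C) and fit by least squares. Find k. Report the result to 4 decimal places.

k = 0.4341

Let Y = ln P. Fitting Y = k·ln h + ln C by least squares:
XᵀX = [[10.0325, 5.4116]; [5.4116, 4]], rhs = [4.0689, 2.1376]ᵀ  (here Σln h = 5.4116, Σ(ln h)² = 10.0325, Σln P = 2.1376, Σln h·ln P = 4.0689).
Solving (det = 10.8439): k = 0.43412, ln C = -0.05292.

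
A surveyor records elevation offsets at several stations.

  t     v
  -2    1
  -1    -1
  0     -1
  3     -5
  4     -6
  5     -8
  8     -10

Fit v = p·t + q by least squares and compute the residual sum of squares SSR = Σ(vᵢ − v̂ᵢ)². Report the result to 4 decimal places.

SSR = 1.7132

Sums needed: Σt·t = 119, Σt = 17, Σ1 = 7.
Right-hand side: Σt·v = -160, Σv = -30.
Normal equations: [[119, 17]; [17, 7]]·[p, q]ᵀ = [-160, -30]ᵀ.
Determinant 119·7 − 17² = 544.
p = ((-160)·7 − 17·(-30))/544 = -305/272; q = (119·(-30) − 17·(-160))/544 = -25/16.
Residuals: 87/272, -19/34, 9/16, -5/68, 13/272, -113/136, 145/272; SSR = 233/136.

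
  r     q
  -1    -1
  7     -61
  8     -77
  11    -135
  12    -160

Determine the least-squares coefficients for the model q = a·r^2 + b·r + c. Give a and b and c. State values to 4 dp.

a = -0.9393, b = -1.8464, c = -1.9351

The normal equations are: 41875·a + 3913·b + 379·c = -47293;  3913·a + 379·b + 37·c = -4447;  379·a + 37·b + 5·c = -434.
Row-reducing yields a = -5497/5852, b = -10805/5852, c = -149/77.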